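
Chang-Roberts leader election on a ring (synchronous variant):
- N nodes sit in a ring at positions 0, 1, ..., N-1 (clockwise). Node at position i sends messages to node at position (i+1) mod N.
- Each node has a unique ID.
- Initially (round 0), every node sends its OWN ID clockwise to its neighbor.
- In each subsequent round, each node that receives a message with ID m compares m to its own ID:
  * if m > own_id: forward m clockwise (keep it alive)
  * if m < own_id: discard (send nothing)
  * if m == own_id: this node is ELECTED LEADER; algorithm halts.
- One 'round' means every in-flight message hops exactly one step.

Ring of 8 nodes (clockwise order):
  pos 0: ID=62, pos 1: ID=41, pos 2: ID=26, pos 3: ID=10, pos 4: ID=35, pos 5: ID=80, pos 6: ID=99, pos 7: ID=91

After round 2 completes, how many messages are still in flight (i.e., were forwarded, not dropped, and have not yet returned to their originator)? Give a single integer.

Answer: 4

Derivation:
Round 1: pos1(id41) recv 62: fwd; pos2(id26) recv 41: fwd; pos3(id10) recv 26: fwd; pos4(id35) recv 10: drop; pos5(id80) recv 35: drop; pos6(id99) recv 80: drop; pos7(id91) recv 99: fwd; pos0(id62) recv 91: fwd
Round 2: pos2(id26) recv 62: fwd; pos3(id10) recv 41: fwd; pos4(id35) recv 26: drop; pos0(id62) recv 99: fwd; pos1(id41) recv 91: fwd
After round 2: 4 messages still in flight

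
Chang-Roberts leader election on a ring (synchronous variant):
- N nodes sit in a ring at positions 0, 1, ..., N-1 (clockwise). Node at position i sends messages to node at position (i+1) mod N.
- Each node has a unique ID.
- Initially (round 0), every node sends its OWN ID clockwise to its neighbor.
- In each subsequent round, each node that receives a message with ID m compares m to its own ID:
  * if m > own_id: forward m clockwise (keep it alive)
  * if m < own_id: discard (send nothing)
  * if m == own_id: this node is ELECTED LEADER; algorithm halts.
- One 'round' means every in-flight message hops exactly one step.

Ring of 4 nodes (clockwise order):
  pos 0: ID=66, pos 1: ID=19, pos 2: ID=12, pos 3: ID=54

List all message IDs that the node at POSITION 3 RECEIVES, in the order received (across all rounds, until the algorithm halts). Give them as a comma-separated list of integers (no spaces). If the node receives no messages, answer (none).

Answer: 12,19,66

Derivation:
Round 1: pos1(id19) recv 66: fwd; pos2(id12) recv 19: fwd; pos3(id54) recv 12: drop; pos0(id66) recv 54: drop
Round 2: pos2(id12) recv 66: fwd; pos3(id54) recv 19: drop
Round 3: pos3(id54) recv 66: fwd
Round 4: pos0(id66) recv 66: ELECTED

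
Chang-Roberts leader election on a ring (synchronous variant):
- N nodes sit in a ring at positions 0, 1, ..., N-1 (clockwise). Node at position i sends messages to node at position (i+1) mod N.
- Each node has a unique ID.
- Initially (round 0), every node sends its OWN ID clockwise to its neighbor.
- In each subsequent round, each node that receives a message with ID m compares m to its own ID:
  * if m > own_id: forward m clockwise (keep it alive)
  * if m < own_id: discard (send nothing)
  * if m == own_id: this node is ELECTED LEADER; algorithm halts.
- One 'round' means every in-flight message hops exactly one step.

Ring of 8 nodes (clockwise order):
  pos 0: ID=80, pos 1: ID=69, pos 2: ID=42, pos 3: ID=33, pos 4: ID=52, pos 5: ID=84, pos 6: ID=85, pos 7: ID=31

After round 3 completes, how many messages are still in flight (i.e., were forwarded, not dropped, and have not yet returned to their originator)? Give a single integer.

Round 1: pos1(id69) recv 80: fwd; pos2(id42) recv 69: fwd; pos3(id33) recv 42: fwd; pos4(id52) recv 33: drop; pos5(id84) recv 52: drop; pos6(id85) recv 84: drop; pos7(id31) recv 85: fwd; pos0(id80) recv 31: drop
Round 2: pos2(id42) recv 80: fwd; pos3(id33) recv 69: fwd; pos4(id52) recv 42: drop; pos0(id80) recv 85: fwd
Round 3: pos3(id33) recv 80: fwd; pos4(id52) recv 69: fwd; pos1(id69) recv 85: fwd
After round 3: 3 messages still in flight

Answer: 3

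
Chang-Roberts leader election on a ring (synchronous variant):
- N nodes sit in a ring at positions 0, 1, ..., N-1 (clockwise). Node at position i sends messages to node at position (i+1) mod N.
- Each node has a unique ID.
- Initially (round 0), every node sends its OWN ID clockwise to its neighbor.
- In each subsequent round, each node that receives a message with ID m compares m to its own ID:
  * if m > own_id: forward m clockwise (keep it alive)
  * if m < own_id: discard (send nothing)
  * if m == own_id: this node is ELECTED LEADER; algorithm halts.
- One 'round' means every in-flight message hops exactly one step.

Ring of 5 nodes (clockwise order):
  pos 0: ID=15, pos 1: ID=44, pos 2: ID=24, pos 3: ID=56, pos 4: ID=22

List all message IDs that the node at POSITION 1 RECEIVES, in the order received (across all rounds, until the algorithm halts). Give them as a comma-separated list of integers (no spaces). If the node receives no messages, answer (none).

Answer: 15,22,56

Derivation:
Round 1: pos1(id44) recv 15: drop; pos2(id24) recv 44: fwd; pos3(id56) recv 24: drop; pos4(id22) recv 56: fwd; pos0(id15) recv 22: fwd
Round 2: pos3(id56) recv 44: drop; pos0(id15) recv 56: fwd; pos1(id44) recv 22: drop
Round 3: pos1(id44) recv 56: fwd
Round 4: pos2(id24) recv 56: fwd
Round 5: pos3(id56) recv 56: ELECTED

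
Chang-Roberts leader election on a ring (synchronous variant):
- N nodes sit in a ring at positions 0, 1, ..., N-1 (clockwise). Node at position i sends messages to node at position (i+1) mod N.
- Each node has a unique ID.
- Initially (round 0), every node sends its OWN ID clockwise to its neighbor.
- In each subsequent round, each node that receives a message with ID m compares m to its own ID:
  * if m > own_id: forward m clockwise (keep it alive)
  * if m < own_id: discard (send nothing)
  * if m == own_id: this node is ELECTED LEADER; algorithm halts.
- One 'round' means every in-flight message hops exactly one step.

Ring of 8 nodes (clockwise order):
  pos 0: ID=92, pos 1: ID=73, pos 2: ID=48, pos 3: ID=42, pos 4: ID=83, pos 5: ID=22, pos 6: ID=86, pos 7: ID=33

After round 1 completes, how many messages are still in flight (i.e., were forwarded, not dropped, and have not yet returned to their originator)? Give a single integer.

Answer: 5

Derivation:
Round 1: pos1(id73) recv 92: fwd; pos2(id48) recv 73: fwd; pos3(id42) recv 48: fwd; pos4(id83) recv 42: drop; pos5(id22) recv 83: fwd; pos6(id86) recv 22: drop; pos7(id33) recv 86: fwd; pos0(id92) recv 33: drop
After round 1: 5 messages still in flight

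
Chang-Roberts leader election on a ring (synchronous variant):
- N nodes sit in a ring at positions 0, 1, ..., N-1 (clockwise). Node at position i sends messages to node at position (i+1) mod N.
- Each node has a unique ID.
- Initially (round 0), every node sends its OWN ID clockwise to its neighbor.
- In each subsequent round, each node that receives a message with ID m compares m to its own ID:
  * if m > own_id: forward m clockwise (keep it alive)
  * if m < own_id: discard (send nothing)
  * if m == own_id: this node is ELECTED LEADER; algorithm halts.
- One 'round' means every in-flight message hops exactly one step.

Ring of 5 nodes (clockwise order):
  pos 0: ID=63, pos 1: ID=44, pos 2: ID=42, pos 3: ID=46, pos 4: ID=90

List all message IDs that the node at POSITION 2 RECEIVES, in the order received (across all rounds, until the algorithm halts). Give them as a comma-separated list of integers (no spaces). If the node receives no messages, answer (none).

Round 1: pos1(id44) recv 63: fwd; pos2(id42) recv 44: fwd; pos3(id46) recv 42: drop; pos4(id90) recv 46: drop; pos0(id63) recv 90: fwd
Round 2: pos2(id42) recv 63: fwd; pos3(id46) recv 44: drop; pos1(id44) recv 90: fwd
Round 3: pos3(id46) recv 63: fwd; pos2(id42) recv 90: fwd
Round 4: pos4(id90) recv 63: drop; pos3(id46) recv 90: fwd
Round 5: pos4(id90) recv 90: ELECTED

Answer: 44,63,90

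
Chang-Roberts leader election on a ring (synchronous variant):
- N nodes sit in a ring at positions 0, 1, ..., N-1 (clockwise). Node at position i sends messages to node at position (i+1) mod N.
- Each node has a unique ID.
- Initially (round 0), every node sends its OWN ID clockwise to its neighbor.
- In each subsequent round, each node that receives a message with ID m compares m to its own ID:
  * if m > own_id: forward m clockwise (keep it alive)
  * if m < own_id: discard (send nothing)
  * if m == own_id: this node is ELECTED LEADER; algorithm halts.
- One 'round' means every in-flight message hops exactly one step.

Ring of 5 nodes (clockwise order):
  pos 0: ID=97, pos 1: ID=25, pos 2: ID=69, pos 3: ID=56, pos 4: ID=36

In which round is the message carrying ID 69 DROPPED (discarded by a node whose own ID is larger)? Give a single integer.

Round 1: pos1(id25) recv 97: fwd; pos2(id69) recv 25: drop; pos3(id56) recv 69: fwd; pos4(id36) recv 56: fwd; pos0(id97) recv 36: drop
Round 2: pos2(id69) recv 97: fwd; pos4(id36) recv 69: fwd; pos0(id97) recv 56: drop
Round 3: pos3(id56) recv 97: fwd; pos0(id97) recv 69: drop
Round 4: pos4(id36) recv 97: fwd
Round 5: pos0(id97) recv 97: ELECTED
Message ID 69 originates at pos 2; dropped at pos 0 in round 3

Answer: 3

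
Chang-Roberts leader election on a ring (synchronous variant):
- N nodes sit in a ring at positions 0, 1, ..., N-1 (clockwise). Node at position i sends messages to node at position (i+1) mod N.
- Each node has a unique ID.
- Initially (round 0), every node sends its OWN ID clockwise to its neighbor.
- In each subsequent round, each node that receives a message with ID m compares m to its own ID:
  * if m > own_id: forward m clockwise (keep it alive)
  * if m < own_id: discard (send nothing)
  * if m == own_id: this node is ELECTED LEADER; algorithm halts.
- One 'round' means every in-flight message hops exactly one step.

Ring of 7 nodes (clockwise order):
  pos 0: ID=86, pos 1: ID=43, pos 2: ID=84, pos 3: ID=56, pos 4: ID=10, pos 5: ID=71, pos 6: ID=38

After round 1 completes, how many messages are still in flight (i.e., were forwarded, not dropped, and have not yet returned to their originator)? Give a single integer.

Round 1: pos1(id43) recv 86: fwd; pos2(id84) recv 43: drop; pos3(id56) recv 84: fwd; pos4(id10) recv 56: fwd; pos5(id71) recv 10: drop; pos6(id38) recv 71: fwd; pos0(id86) recv 38: drop
After round 1: 4 messages still in flight

Answer: 4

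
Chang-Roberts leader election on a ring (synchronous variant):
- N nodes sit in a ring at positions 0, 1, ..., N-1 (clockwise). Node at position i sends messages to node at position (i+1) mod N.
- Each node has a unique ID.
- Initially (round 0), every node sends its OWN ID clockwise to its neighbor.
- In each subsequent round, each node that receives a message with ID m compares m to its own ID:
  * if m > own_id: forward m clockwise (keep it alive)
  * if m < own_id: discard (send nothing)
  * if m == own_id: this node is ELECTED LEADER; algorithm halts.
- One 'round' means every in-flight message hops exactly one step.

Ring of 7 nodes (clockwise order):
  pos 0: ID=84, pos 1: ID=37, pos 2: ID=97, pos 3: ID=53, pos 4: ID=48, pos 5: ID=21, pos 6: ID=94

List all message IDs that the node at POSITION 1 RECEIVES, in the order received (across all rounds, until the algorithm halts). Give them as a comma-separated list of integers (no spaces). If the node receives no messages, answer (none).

Answer: 84,94,97

Derivation:
Round 1: pos1(id37) recv 84: fwd; pos2(id97) recv 37: drop; pos3(id53) recv 97: fwd; pos4(id48) recv 53: fwd; pos5(id21) recv 48: fwd; pos6(id94) recv 21: drop; pos0(id84) recv 94: fwd
Round 2: pos2(id97) recv 84: drop; pos4(id48) recv 97: fwd; pos5(id21) recv 53: fwd; pos6(id94) recv 48: drop; pos1(id37) recv 94: fwd
Round 3: pos5(id21) recv 97: fwd; pos6(id94) recv 53: drop; pos2(id97) recv 94: drop
Round 4: pos6(id94) recv 97: fwd
Round 5: pos0(id84) recv 97: fwd
Round 6: pos1(id37) recv 97: fwd
Round 7: pos2(id97) recv 97: ELECTED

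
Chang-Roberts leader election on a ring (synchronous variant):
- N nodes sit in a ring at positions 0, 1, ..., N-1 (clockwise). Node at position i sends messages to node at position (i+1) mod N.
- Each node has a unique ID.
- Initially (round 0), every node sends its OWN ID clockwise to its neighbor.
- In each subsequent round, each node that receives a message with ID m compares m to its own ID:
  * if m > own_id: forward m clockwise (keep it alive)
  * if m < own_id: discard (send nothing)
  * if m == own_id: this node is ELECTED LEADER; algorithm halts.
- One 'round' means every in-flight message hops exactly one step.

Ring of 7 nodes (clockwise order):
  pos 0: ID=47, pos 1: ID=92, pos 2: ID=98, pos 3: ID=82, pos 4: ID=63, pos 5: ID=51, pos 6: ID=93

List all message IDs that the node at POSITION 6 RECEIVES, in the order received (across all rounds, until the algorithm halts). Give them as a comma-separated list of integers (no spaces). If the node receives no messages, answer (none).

Round 1: pos1(id92) recv 47: drop; pos2(id98) recv 92: drop; pos3(id82) recv 98: fwd; pos4(id63) recv 82: fwd; pos5(id51) recv 63: fwd; pos6(id93) recv 51: drop; pos0(id47) recv 93: fwd
Round 2: pos4(id63) recv 98: fwd; pos5(id51) recv 82: fwd; pos6(id93) recv 63: drop; pos1(id92) recv 93: fwd
Round 3: pos5(id51) recv 98: fwd; pos6(id93) recv 82: drop; pos2(id98) recv 93: drop
Round 4: pos6(id93) recv 98: fwd
Round 5: pos0(id47) recv 98: fwd
Round 6: pos1(id92) recv 98: fwd
Round 7: pos2(id98) recv 98: ELECTED

Answer: 51,63,82,98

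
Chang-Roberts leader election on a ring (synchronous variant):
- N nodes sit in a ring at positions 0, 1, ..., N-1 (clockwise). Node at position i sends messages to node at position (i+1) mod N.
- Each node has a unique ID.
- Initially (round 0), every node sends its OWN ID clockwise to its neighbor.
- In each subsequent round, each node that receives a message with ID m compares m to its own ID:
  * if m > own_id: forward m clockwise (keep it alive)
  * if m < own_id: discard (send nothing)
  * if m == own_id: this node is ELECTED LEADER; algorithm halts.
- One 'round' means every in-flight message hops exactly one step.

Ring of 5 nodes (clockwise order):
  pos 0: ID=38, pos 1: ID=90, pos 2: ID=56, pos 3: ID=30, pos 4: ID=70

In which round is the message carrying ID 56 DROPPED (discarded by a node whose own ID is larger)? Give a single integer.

Round 1: pos1(id90) recv 38: drop; pos2(id56) recv 90: fwd; pos3(id30) recv 56: fwd; pos4(id70) recv 30: drop; pos0(id38) recv 70: fwd
Round 2: pos3(id30) recv 90: fwd; pos4(id70) recv 56: drop; pos1(id90) recv 70: drop
Round 3: pos4(id70) recv 90: fwd
Round 4: pos0(id38) recv 90: fwd
Round 5: pos1(id90) recv 90: ELECTED
Message ID 56 originates at pos 2; dropped at pos 4 in round 2

Answer: 2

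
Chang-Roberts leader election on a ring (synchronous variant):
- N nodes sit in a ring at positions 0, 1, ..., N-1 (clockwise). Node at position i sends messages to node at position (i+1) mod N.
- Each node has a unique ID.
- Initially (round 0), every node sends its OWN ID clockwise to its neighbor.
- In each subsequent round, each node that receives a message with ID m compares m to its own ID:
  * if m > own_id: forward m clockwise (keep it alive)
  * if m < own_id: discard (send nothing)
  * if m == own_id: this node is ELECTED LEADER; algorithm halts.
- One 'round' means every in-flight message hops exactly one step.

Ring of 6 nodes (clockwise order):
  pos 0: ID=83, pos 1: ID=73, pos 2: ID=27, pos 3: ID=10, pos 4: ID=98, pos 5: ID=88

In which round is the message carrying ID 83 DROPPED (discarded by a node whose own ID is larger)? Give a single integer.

Answer: 4

Derivation:
Round 1: pos1(id73) recv 83: fwd; pos2(id27) recv 73: fwd; pos3(id10) recv 27: fwd; pos4(id98) recv 10: drop; pos5(id88) recv 98: fwd; pos0(id83) recv 88: fwd
Round 2: pos2(id27) recv 83: fwd; pos3(id10) recv 73: fwd; pos4(id98) recv 27: drop; pos0(id83) recv 98: fwd; pos1(id73) recv 88: fwd
Round 3: pos3(id10) recv 83: fwd; pos4(id98) recv 73: drop; pos1(id73) recv 98: fwd; pos2(id27) recv 88: fwd
Round 4: pos4(id98) recv 83: drop; pos2(id27) recv 98: fwd; pos3(id10) recv 88: fwd
Round 5: pos3(id10) recv 98: fwd; pos4(id98) recv 88: drop
Round 6: pos4(id98) recv 98: ELECTED
Message ID 83 originates at pos 0; dropped at pos 4 in round 4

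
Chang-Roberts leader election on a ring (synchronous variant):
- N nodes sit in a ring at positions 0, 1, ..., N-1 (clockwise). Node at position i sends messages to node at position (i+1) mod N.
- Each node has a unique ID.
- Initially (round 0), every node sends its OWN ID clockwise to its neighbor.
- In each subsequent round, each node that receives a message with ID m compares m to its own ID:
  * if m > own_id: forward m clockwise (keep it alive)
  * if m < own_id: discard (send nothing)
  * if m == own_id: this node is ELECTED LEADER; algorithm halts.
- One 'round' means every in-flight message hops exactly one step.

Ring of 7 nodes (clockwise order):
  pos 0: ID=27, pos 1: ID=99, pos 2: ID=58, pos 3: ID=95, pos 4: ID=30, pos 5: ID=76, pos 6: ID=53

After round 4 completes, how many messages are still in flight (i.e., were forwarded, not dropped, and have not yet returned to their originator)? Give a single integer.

Round 1: pos1(id99) recv 27: drop; pos2(id58) recv 99: fwd; pos3(id95) recv 58: drop; pos4(id30) recv 95: fwd; pos5(id76) recv 30: drop; pos6(id53) recv 76: fwd; pos0(id27) recv 53: fwd
Round 2: pos3(id95) recv 99: fwd; pos5(id76) recv 95: fwd; pos0(id27) recv 76: fwd; pos1(id99) recv 53: drop
Round 3: pos4(id30) recv 99: fwd; pos6(id53) recv 95: fwd; pos1(id99) recv 76: drop
Round 4: pos5(id76) recv 99: fwd; pos0(id27) recv 95: fwd
After round 4: 2 messages still in flight

Answer: 2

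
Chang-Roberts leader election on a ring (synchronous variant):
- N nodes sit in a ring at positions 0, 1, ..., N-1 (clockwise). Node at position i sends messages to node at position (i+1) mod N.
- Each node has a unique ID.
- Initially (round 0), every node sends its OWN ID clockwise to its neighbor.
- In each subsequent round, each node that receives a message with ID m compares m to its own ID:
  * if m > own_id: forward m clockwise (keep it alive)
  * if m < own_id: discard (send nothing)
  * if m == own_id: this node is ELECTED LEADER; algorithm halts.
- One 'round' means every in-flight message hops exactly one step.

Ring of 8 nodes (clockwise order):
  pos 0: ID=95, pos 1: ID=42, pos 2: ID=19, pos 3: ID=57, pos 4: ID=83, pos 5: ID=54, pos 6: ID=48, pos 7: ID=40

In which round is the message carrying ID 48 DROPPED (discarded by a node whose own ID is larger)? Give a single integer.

Answer: 2

Derivation:
Round 1: pos1(id42) recv 95: fwd; pos2(id19) recv 42: fwd; pos3(id57) recv 19: drop; pos4(id83) recv 57: drop; pos5(id54) recv 83: fwd; pos6(id48) recv 54: fwd; pos7(id40) recv 48: fwd; pos0(id95) recv 40: drop
Round 2: pos2(id19) recv 95: fwd; pos3(id57) recv 42: drop; pos6(id48) recv 83: fwd; pos7(id40) recv 54: fwd; pos0(id95) recv 48: drop
Round 3: pos3(id57) recv 95: fwd; pos7(id40) recv 83: fwd; pos0(id95) recv 54: drop
Round 4: pos4(id83) recv 95: fwd; pos0(id95) recv 83: drop
Round 5: pos5(id54) recv 95: fwd
Round 6: pos6(id48) recv 95: fwd
Round 7: pos7(id40) recv 95: fwd
Round 8: pos0(id95) recv 95: ELECTED
Message ID 48 originates at pos 6; dropped at pos 0 in round 2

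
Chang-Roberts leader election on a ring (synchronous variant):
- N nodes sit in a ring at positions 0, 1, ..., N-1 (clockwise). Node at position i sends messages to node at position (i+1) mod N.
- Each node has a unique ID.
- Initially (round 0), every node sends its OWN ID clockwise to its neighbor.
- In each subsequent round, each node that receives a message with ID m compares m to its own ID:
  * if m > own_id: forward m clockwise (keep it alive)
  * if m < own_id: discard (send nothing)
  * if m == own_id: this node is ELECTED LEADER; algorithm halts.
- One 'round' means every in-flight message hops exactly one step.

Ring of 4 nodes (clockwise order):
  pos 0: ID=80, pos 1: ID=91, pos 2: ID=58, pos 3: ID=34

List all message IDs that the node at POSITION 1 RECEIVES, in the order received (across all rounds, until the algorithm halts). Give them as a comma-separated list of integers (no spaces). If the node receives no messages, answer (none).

Answer: 80,91

Derivation:
Round 1: pos1(id91) recv 80: drop; pos2(id58) recv 91: fwd; pos3(id34) recv 58: fwd; pos0(id80) recv 34: drop
Round 2: pos3(id34) recv 91: fwd; pos0(id80) recv 58: drop
Round 3: pos0(id80) recv 91: fwd
Round 4: pos1(id91) recv 91: ELECTED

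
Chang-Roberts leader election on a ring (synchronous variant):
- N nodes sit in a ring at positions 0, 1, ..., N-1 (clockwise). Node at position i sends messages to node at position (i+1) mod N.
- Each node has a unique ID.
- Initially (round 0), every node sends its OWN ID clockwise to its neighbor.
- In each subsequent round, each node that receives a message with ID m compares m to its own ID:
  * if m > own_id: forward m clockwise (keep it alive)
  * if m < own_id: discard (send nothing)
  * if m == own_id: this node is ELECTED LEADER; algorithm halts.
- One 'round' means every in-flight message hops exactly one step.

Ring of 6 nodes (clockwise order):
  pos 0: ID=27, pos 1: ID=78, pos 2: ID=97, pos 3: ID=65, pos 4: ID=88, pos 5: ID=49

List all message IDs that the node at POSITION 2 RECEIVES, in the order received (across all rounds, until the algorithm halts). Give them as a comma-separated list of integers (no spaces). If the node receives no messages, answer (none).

Round 1: pos1(id78) recv 27: drop; pos2(id97) recv 78: drop; pos3(id65) recv 97: fwd; pos4(id88) recv 65: drop; pos5(id49) recv 88: fwd; pos0(id27) recv 49: fwd
Round 2: pos4(id88) recv 97: fwd; pos0(id27) recv 88: fwd; pos1(id78) recv 49: drop
Round 3: pos5(id49) recv 97: fwd; pos1(id78) recv 88: fwd
Round 4: pos0(id27) recv 97: fwd; pos2(id97) recv 88: drop
Round 5: pos1(id78) recv 97: fwd
Round 6: pos2(id97) recv 97: ELECTED

Answer: 78,88,97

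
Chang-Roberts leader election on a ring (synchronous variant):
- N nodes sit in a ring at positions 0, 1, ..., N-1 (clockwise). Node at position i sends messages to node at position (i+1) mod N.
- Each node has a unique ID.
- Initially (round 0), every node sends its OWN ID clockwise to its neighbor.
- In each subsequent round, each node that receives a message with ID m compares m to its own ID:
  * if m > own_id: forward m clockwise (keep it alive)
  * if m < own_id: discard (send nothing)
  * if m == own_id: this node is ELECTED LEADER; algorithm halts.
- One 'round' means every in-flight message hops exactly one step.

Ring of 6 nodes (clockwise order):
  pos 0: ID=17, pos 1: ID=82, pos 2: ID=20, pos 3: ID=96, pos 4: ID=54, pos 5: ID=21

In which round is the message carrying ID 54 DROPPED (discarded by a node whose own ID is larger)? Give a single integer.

Answer: 3

Derivation:
Round 1: pos1(id82) recv 17: drop; pos2(id20) recv 82: fwd; pos3(id96) recv 20: drop; pos4(id54) recv 96: fwd; pos5(id21) recv 54: fwd; pos0(id17) recv 21: fwd
Round 2: pos3(id96) recv 82: drop; pos5(id21) recv 96: fwd; pos0(id17) recv 54: fwd; pos1(id82) recv 21: drop
Round 3: pos0(id17) recv 96: fwd; pos1(id82) recv 54: drop
Round 4: pos1(id82) recv 96: fwd
Round 5: pos2(id20) recv 96: fwd
Round 6: pos3(id96) recv 96: ELECTED
Message ID 54 originates at pos 4; dropped at pos 1 in round 3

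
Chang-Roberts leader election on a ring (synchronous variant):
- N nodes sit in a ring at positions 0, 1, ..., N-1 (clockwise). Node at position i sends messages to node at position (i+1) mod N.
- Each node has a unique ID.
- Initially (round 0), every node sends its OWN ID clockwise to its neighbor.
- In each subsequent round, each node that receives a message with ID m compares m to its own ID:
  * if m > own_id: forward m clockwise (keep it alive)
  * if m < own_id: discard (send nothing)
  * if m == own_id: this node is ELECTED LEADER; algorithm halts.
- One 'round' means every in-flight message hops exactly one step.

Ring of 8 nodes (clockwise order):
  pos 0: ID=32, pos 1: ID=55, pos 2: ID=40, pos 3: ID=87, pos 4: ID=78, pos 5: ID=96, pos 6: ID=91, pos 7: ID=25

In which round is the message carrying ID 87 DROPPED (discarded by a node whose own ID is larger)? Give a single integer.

Answer: 2

Derivation:
Round 1: pos1(id55) recv 32: drop; pos2(id40) recv 55: fwd; pos3(id87) recv 40: drop; pos4(id78) recv 87: fwd; pos5(id96) recv 78: drop; pos6(id91) recv 96: fwd; pos7(id25) recv 91: fwd; pos0(id32) recv 25: drop
Round 2: pos3(id87) recv 55: drop; pos5(id96) recv 87: drop; pos7(id25) recv 96: fwd; pos0(id32) recv 91: fwd
Round 3: pos0(id32) recv 96: fwd; pos1(id55) recv 91: fwd
Round 4: pos1(id55) recv 96: fwd; pos2(id40) recv 91: fwd
Round 5: pos2(id40) recv 96: fwd; pos3(id87) recv 91: fwd
Round 6: pos3(id87) recv 96: fwd; pos4(id78) recv 91: fwd
Round 7: pos4(id78) recv 96: fwd; pos5(id96) recv 91: drop
Round 8: pos5(id96) recv 96: ELECTED
Message ID 87 originates at pos 3; dropped at pos 5 in round 2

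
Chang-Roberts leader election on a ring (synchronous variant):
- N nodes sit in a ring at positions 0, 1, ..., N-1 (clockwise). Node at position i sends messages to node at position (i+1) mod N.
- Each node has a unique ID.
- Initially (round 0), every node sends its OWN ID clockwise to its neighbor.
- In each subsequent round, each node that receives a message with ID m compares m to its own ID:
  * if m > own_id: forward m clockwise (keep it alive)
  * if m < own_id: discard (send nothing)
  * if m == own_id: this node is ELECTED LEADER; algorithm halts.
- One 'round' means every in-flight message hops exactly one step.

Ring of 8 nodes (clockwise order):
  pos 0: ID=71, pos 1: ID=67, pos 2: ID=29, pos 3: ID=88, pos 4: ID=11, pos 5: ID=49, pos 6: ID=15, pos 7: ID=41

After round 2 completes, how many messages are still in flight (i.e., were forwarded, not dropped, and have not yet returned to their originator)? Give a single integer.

Answer: 3

Derivation:
Round 1: pos1(id67) recv 71: fwd; pos2(id29) recv 67: fwd; pos3(id88) recv 29: drop; pos4(id11) recv 88: fwd; pos5(id49) recv 11: drop; pos6(id15) recv 49: fwd; pos7(id41) recv 15: drop; pos0(id71) recv 41: drop
Round 2: pos2(id29) recv 71: fwd; pos3(id88) recv 67: drop; pos5(id49) recv 88: fwd; pos7(id41) recv 49: fwd
After round 2: 3 messages still in flight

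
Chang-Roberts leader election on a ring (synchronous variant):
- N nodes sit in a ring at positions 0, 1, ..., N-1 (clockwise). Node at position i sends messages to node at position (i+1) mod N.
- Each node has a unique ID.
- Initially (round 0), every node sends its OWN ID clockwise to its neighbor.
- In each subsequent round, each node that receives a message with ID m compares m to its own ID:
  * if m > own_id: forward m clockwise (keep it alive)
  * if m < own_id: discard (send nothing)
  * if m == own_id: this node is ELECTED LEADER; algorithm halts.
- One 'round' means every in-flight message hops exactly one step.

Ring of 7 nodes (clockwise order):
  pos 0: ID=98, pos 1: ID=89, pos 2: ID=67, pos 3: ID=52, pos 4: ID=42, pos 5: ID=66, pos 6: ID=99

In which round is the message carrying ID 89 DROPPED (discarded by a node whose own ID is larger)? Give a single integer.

Round 1: pos1(id89) recv 98: fwd; pos2(id67) recv 89: fwd; pos3(id52) recv 67: fwd; pos4(id42) recv 52: fwd; pos5(id66) recv 42: drop; pos6(id99) recv 66: drop; pos0(id98) recv 99: fwd
Round 2: pos2(id67) recv 98: fwd; pos3(id52) recv 89: fwd; pos4(id42) recv 67: fwd; pos5(id66) recv 52: drop; pos1(id89) recv 99: fwd
Round 3: pos3(id52) recv 98: fwd; pos4(id42) recv 89: fwd; pos5(id66) recv 67: fwd; pos2(id67) recv 99: fwd
Round 4: pos4(id42) recv 98: fwd; pos5(id66) recv 89: fwd; pos6(id99) recv 67: drop; pos3(id52) recv 99: fwd
Round 5: pos5(id66) recv 98: fwd; pos6(id99) recv 89: drop; pos4(id42) recv 99: fwd
Round 6: pos6(id99) recv 98: drop; pos5(id66) recv 99: fwd
Round 7: pos6(id99) recv 99: ELECTED
Message ID 89 originates at pos 1; dropped at pos 6 in round 5

Answer: 5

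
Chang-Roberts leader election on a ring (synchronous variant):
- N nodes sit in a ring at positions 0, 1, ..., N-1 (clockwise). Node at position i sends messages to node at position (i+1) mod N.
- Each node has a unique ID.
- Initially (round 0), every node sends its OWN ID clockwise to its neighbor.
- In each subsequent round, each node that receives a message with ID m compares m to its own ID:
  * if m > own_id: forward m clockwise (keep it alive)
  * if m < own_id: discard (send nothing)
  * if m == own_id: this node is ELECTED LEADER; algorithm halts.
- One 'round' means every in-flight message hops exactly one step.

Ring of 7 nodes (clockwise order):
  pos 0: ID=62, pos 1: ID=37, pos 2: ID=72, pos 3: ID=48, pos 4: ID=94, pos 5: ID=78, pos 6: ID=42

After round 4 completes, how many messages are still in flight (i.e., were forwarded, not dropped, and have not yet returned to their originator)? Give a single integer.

Round 1: pos1(id37) recv 62: fwd; pos2(id72) recv 37: drop; pos3(id48) recv 72: fwd; pos4(id94) recv 48: drop; pos5(id78) recv 94: fwd; pos6(id42) recv 78: fwd; pos0(id62) recv 42: drop
Round 2: pos2(id72) recv 62: drop; pos4(id94) recv 72: drop; pos6(id42) recv 94: fwd; pos0(id62) recv 78: fwd
Round 3: pos0(id62) recv 94: fwd; pos1(id37) recv 78: fwd
Round 4: pos1(id37) recv 94: fwd; pos2(id72) recv 78: fwd
After round 4: 2 messages still in flight

Answer: 2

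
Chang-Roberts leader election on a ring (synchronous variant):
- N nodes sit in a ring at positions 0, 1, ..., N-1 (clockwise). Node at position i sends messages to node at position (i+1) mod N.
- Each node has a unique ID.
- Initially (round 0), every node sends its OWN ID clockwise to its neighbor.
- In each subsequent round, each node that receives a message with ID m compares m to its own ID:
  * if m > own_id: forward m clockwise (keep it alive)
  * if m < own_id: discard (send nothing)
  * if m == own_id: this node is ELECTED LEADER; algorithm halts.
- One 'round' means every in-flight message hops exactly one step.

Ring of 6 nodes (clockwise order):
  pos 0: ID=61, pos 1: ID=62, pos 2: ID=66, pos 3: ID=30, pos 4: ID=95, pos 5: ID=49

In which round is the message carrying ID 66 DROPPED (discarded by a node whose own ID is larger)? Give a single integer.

Answer: 2

Derivation:
Round 1: pos1(id62) recv 61: drop; pos2(id66) recv 62: drop; pos3(id30) recv 66: fwd; pos4(id95) recv 30: drop; pos5(id49) recv 95: fwd; pos0(id61) recv 49: drop
Round 2: pos4(id95) recv 66: drop; pos0(id61) recv 95: fwd
Round 3: pos1(id62) recv 95: fwd
Round 4: pos2(id66) recv 95: fwd
Round 5: pos3(id30) recv 95: fwd
Round 6: pos4(id95) recv 95: ELECTED
Message ID 66 originates at pos 2; dropped at pos 4 in round 2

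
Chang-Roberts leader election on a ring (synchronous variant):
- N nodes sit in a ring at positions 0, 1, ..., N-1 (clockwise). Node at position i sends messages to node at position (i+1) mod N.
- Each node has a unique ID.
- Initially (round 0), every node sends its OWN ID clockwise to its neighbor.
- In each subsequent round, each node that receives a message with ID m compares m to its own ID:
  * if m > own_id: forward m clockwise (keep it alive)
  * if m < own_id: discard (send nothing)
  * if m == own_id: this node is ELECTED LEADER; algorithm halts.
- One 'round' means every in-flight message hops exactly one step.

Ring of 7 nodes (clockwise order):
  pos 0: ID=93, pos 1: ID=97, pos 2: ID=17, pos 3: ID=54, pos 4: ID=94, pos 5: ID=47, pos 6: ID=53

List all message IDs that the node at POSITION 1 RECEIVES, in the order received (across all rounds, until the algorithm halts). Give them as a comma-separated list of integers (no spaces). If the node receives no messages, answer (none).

Answer: 93,94,97

Derivation:
Round 1: pos1(id97) recv 93: drop; pos2(id17) recv 97: fwd; pos3(id54) recv 17: drop; pos4(id94) recv 54: drop; pos5(id47) recv 94: fwd; pos6(id53) recv 47: drop; pos0(id93) recv 53: drop
Round 2: pos3(id54) recv 97: fwd; pos6(id53) recv 94: fwd
Round 3: pos4(id94) recv 97: fwd; pos0(id93) recv 94: fwd
Round 4: pos5(id47) recv 97: fwd; pos1(id97) recv 94: drop
Round 5: pos6(id53) recv 97: fwd
Round 6: pos0(id93) recv 97: fwd
Round 7: pos1(id97) recv 97: ELECTED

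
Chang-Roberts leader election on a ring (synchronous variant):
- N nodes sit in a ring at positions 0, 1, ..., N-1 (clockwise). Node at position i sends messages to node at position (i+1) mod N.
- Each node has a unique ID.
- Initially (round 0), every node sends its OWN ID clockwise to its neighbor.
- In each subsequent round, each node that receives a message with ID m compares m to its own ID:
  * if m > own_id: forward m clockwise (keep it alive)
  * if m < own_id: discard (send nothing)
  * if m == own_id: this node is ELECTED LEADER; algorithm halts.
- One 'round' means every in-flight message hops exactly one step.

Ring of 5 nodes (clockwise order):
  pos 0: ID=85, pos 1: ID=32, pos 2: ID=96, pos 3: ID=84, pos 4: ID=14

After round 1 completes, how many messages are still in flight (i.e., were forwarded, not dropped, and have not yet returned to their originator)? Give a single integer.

Answer: 3

Derivation:
Round 1: pos1(id32) recv 85: fwd; pos2(id96) recv 32: drop; pos3(id84) recv 96: fwd; pos4(id14) recv 84: fwd; pos0(id85) recv 14: drop
After round 1: 3 messages still in flight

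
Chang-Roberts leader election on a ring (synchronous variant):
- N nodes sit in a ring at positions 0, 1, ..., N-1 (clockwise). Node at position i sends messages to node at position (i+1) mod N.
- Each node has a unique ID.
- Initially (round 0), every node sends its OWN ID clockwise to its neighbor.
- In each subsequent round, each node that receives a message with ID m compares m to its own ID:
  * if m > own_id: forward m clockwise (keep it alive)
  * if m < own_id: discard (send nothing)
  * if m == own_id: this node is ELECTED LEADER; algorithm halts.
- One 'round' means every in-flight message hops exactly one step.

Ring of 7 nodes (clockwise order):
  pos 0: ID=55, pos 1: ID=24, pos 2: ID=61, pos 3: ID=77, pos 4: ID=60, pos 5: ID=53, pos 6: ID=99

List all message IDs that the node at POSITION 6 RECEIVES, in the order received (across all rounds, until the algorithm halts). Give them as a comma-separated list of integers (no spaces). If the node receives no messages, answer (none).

Answer: 53,60,77,99

Derivation:
Round 1: pos1(id24) recv 55: fwd; pos2(id61) recv 24: drop; pos3(id77) recv 61: drop; pos4(id60) recv 77: fwd; pos5(id53) recv 60: fwd; pos6(id99) recv 53: drop; pos0(id55) recv 99: fwd
Round 2: pos2(id61) recv 55: drop; pos5(id53) recv 77: fwd; pos6(id99) recv 60: drop; pos1(id24) recv 99: fwd
Round 3: pos6(id99) recv 77: drop; pos2(id61) recv 99: fwd
Round 4: pos3(id77) recv 99: fwd
Round 5: pos4(id60) recv 99: fwd
Round 6: pos5(id53) recv 99: fwd
Round 7: pos6(id99) recv 99: ELECTED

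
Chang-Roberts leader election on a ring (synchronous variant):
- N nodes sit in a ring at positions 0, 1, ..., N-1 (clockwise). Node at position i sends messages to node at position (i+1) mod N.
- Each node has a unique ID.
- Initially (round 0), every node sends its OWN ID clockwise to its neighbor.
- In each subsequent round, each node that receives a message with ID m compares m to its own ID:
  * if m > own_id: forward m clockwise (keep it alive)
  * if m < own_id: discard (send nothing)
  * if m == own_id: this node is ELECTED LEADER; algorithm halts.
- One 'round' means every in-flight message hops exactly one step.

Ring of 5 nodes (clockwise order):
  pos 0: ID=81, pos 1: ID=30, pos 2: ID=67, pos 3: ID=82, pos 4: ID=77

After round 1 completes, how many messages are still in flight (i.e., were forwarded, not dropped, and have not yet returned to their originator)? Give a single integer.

Round 1: pos1(id30) recv 81: fwd; pos2(id67) recv 30: drop; pos3(id82) recv 67: drop; pos4(id77) recv 82: fwd; pos0(id81) recv 77: drop
After round 1: 2 messages still in flight

Answer: 2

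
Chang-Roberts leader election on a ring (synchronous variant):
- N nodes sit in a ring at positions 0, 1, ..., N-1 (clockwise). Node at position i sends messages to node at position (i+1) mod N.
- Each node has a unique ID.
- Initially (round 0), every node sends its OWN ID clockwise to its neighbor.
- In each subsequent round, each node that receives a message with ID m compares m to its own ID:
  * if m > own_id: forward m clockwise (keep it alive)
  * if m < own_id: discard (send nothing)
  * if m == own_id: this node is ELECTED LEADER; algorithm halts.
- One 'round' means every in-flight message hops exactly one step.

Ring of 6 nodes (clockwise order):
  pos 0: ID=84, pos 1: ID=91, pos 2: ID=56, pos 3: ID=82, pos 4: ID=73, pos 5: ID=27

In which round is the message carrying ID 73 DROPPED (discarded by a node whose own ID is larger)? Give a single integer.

Round 1: pos1(id91) recv 84: drop; pos2(id56) recv 91: fwd; pos3(id82) recv 56: drop; pos4(id73) recv 82: fwd; pos5(id27) recv 73: fwd; pos0(id84) recv 27: drop
Round 2: pos3(id82) recv 91: fwd; pos5(id27) recv 82: fwd; pos0(id84) recv 73: drop
Round 3: pos4(id73) recv 91: fwd; pos0(id84) recv 82: drop
Round 4: pos5(id27) recv 91: fwd
Round 5: pos0(id84) recv 91: fwd
Round 6: pos1(id91) recv 91: ELECTED
Message ID 73 originates at pos 4; dropped at pos 0 in round 2

Answer: 2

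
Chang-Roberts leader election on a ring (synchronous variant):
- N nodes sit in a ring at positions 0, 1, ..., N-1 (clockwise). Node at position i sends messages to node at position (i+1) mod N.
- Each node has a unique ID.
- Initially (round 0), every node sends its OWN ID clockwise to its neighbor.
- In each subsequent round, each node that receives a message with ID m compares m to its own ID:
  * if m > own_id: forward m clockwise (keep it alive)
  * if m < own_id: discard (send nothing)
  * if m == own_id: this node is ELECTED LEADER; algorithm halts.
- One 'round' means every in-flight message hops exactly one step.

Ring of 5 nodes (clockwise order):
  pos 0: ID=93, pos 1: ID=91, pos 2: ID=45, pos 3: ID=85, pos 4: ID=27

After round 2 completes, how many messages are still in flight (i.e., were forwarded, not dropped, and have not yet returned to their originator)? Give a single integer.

Round 1: pos1(id91) recv 93: fwd; pos2(id45) recv 91: fwd; pos3(id85) recv 45: drop; pos4(id27) recv 85: fwd; pos0(id93) recv 27: drop
Round 2: pos2(id45) recv 93: fwd; pos3(id85) recv 91: fwd; pos0(id93) recv 85: drop
After round 2: 2 messages still in flight

Answer: 2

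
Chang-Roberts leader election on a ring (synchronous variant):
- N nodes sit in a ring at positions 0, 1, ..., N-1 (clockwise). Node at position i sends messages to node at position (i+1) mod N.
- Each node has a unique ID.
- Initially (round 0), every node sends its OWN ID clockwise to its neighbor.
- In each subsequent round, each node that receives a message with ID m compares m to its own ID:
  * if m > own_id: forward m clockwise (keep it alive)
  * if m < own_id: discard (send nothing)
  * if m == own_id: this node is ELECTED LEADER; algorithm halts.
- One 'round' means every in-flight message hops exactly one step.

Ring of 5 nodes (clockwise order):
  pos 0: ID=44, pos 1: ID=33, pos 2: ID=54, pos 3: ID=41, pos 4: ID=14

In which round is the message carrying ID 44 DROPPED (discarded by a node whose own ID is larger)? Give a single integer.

Answer: 2

Derivation:
Round 1: pos1(id33) recv 44: fwd; pos2(id54) recv 33: drop; pos3(id41) recv 54: fwd; pos4(id14) recv 41: fwd; pos0(id44) recv 14: drop
Round 2: pos2(id54) recv 44: drop; pos4(id14) recv 54: fwd; pos0(id44) recv 41: drop
Round 3: pos0(id44) recv 54: fwd
Round 4: pos1(id33) recv 54: fwd
Round 5: pos2(id54) recv 54: ELECTED
Message ID 44 originates at pos 0; dropped at pos 2 in round 2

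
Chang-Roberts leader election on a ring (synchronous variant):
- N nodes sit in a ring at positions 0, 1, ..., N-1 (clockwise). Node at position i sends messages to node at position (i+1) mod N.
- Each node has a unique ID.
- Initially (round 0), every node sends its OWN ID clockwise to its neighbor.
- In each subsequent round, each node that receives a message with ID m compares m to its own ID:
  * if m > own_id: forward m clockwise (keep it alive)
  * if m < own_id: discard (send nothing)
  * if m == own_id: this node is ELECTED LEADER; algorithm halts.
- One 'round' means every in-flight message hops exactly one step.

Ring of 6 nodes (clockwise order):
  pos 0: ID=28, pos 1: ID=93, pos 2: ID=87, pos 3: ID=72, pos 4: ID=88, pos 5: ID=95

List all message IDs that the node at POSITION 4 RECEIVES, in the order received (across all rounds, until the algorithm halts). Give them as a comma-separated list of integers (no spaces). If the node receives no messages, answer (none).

Answer: 72,87,93,95

Derivation:
Round 1: pos1(id93) recv 28: drop; pos2(id87) recv 93: fwd; pos3(id72) recv 87: fwd; pos4(id88) recv 72: drop; pos5(id95) recv 88: drop; pos0(id28) recv 95: fwd
Round 2: pos3(id72) recv 93: fwd; pos4(id88) recv 87: drop; pos1(id93) recv 95: fwd
Round 3: pos4(id88) recv 93: fwd; pos2(id87) recv 95: fwd
Round 4: pos5(id95) recv 93: drop; pos3(id72) recv 95: fwd
Round 5: pos4(id88) recv 95: fwd
Round 6: pos5(id95) recv 95: ELECTED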